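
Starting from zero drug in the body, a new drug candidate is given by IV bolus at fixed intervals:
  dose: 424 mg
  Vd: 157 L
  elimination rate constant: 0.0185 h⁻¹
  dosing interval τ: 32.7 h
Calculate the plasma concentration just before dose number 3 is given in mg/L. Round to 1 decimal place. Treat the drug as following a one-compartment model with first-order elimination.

2.3 mg/L

C₀ per dose = Dose / Vd = 424 / 157 = 2.701 mg/L
Fraction remaining after one interval: r = e^(−kτ) = e^(−0.01850 × 32.7) = 0.5461
Before dose 3, 2 doses have been given (aged 1τ, 2τ).
C_trough = C₀ × (r + r²) = 2.701 × (0.5461 + 0.2982) = 2.280 mg/L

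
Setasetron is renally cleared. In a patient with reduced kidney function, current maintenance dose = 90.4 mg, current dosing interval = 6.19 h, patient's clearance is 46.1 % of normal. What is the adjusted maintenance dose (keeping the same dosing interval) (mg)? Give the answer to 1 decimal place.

To keep the same average steady-state level, dosing rate must scale with clearance.
CL ratio = 46.1 / 100 = 0.4610
New dose (same interval) = 90.4 × 0.4610 = 41.67 mg

41.7 mg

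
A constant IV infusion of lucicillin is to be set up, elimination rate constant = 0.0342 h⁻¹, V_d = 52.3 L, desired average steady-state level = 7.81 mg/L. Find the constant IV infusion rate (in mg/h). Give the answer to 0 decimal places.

14 mg/h

CL = k × Vd = 0.03420 × 52.3 = 1.789 L/h
At steady state, infusion rate R₀ = Css × CL = 7.81 × 1.789 = 13.97 mg/h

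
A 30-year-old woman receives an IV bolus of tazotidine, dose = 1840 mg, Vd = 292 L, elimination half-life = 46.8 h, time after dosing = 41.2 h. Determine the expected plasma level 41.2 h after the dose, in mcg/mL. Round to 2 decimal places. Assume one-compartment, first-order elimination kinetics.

C₀ = Dose / Vd = 1840 / 292 = 6.301 mg/L
k = ln2 / t½ = 0.693147 / 46.8 = 0.01481 h⁻¹
C = C₀ · e^(−k·t) = 6.301 × e^(−0.01481 × 41.2)
  = 6.301 × 0.5433 = 3.423 mg/L
(3.423 mg/L = 3.423 mcg/mL)

3.42 mcg/mL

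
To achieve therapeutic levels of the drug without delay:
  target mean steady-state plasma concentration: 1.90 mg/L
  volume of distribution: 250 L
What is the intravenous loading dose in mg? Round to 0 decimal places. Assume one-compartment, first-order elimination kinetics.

LD = Css × Vd = 1.90 × 250 = 475.0 mg

475 mg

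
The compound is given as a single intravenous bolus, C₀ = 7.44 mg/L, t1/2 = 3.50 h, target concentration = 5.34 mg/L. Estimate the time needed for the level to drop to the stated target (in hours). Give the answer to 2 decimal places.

1.67 h

k = ln2 / t½ = 0.693147 / 3.50 = 0.1980 h⁻¹
t = ln(C₀ / C) / k = ln(7.440 / 5.34) / 0.1980
  = ln(1.393) / 0.1980 = 0.3315 / 0.1980 = 1.674 h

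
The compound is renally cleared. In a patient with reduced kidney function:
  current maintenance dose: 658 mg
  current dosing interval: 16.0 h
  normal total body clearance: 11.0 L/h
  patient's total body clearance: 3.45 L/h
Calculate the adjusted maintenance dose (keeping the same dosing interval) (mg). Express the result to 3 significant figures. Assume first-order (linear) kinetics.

To keep the same average steady-state level, dosing rate must scale with clearance.
CL ratio = 3.45 / 11.0 = 0.3136
New dose (same interval) = 658 × 0.3136 = 206.3 mg

206 mg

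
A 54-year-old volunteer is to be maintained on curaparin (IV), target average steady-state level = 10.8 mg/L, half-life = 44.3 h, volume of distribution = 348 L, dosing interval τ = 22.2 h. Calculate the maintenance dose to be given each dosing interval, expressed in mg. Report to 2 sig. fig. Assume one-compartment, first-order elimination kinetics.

1300 mg

k = ln2 / t½ = 0.693147 / 44.3 = 0.01565 h⁻¹
CL = k × Vd = 0.01565 × 348 = 5.446 L/h
At steady state, Dose/τ = Css × CL.
Dose = Css × CL × τ = 10.8 × 5.446 × 22.2 = 1306 mg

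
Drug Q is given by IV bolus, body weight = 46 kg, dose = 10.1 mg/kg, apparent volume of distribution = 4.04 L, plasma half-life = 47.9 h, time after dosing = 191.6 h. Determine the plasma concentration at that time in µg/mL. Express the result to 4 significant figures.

Total dose = 10.1 × 46 = 464.6 mg
C₀ = Dose / Vd = 464.6 / 4.04 = 115.0 mg/L
k = ln2 / t½ = 0.693147 / 47.9 = 0.01447 h⁻¹
t / t½ = 191.6 / 47.9 = 4 half-lives
C = C₀ × (1/2)^4 = 115.0 × 0.06250 = 7.188 mg/L
(7.188 mg/L = 7.188 µg/mL)

7.188 µg/mL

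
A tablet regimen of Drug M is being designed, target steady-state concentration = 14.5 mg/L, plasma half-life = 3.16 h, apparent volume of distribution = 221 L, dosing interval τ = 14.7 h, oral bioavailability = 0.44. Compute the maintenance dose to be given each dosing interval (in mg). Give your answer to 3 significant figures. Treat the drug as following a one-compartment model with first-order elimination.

23500 mg

k = ln2 / t½ = 0.693147 / 3.16 = 0.2194 h⁻¹
CL = k × Vd = 0.2194 × 221 = 48.49 L/h
At steady state, F × (Dose/τ) = Css × CL.
Dose = Css × CL × τ / F = 14.5 × 48.49 × 14.7 / 0.44 = 23490 mg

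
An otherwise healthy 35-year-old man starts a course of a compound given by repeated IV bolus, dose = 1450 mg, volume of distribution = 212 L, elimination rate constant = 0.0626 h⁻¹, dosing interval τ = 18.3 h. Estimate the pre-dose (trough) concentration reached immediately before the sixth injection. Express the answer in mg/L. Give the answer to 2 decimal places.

3.18 mg/L

C₀ per dose = Dose / Vd = 1450 / 212 = 6.840 mg/L
Fraction remaining after one interval: r = e^(−kτ) = e^(−0.06260 × 18.3) = 0.3180
Before dose 6, 5 doses have been given (aged 1τ, 2τ, 3τ, 4τ, 5τ).
C_trough = C₀ × (r + r² + … + r^5) = C₀ × r(1−r^5)/(1−r)
        = 6.840 × 0.3180 × (1 − 0.003252) / (1 − 0.3180) = 3.179 mg/L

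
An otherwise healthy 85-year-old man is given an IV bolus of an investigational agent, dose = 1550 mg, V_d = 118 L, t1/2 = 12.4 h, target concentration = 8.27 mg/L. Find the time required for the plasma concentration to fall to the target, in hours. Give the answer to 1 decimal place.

C₀ = Dose / Vd = 1550 / 118 = 13.14 mg/L
k = ln2 / t½ = 0.693147 / 12.4 = 0.05590 h⁻¹
t = ln(C₀ / C) / k = ln(13.14 / 8.27) / 0.05590
  = ln(1.589) / 0.05590 = 0.4631 / 0.05590 = 8.284 h

8.3 h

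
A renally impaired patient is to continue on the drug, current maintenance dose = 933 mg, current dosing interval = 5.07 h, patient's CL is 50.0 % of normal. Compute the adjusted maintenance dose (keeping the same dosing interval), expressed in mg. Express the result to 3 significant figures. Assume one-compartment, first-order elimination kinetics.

To keep the same average steady-state level, dosing rate must scale with clearance.
CL ratio = 50.0 / 100 = 0.5000
New dose (same interval) = 933 × 0.5000 = 466.5 mg

467 mg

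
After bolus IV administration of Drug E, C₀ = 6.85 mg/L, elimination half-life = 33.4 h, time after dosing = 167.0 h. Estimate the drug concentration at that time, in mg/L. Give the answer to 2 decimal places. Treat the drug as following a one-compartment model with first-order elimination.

0.21 mg/L

k = ln2 / t½ = 0.693147 / 33.4 = 0.02075 h⁻¹
t / t½ = 167.0 / 33.4 = 5 half-lives
C = C₀ × (1/2)^5 = 6.850 × 0.03125 = 0.2141 mg/L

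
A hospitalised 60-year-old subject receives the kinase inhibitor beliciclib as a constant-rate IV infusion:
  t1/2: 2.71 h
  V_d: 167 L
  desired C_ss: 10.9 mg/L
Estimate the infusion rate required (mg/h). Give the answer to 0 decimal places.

k = ln2 / t½ = 0.693147 / 2.71 = 0.2558 h⁻¹
CL = k × Vd = 0.2558 × 167 = 42.72 L/h
At steady state, infusion rate R₀ = Css × CL = 10.9 × 42.72 = 465.6 mg/h

466 mg/h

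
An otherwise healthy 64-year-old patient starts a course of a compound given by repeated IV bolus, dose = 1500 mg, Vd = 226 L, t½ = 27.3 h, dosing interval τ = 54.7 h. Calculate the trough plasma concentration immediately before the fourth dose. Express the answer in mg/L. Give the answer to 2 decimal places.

C₀ per dose = Dose / Vd = 1500 / 226 = 6.637 mg/L
k = ln2 / t½ = 0.693147 / 27.3 = 0.02539 h⁻¹
Fraction remaining after one interval: r = e^(−kτ) = e^(−0.02539 × 54.7) = 0.2494
Before dose 4, 3 doses have been given (aged 1τ, 2τ, 3τ).
C_trough = C₀ × (r + r² + … + r^3) = C₀ × r(1−r^3)/(1−r)
        = 6.637 × 0.2494 × (1 − 0.01551) / (1 − 0.2494) = 2.171 mg/L

2.17 mg/L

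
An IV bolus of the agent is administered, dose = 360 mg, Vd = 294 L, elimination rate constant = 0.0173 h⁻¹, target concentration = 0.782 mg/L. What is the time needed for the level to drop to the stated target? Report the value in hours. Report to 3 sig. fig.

25.9 h

C₀ = Dose / Vd = 360.0 / 294 = 1.224 mg/L
t = ln(C₀ / C) / k = ln(1.224 / 0.782) / 0.01730
  = ln(1.565) / 0.01730 = 0.4479 / 0.01730 = 25.89 h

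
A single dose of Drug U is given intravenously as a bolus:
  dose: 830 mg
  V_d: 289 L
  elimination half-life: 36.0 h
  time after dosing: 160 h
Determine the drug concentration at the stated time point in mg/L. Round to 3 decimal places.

C₀ = Dose / Vd = 830.0 / 289 = 2.872 mg/L
k = ln2 / t½ = 0.693147 / 36.0 = 0.01925 h⁻¹
C = C₀ · e^(−k·t) = 2.872 × e^(−0.01925 × 160)
  = 2.872 × 0.04596 = 0.1320 mg/L

0.132 mg/L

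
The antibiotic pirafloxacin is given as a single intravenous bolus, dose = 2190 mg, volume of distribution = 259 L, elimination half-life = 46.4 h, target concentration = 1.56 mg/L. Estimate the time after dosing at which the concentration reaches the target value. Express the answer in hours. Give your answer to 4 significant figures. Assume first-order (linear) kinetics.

113.1 h

C₀ = Dose / Vd = 2190 / 259 = 8.456 mg/L
k = ln2 / t½ = 0.693147 / 46.4 = 0.01494 h⁻¹
t = ln(C₀ / C) / k = ln(8.456 / 1.56) / 0.01494
  = ln(5.421) / 0.01494 = 1.690 / 0.01494 = 113.1 h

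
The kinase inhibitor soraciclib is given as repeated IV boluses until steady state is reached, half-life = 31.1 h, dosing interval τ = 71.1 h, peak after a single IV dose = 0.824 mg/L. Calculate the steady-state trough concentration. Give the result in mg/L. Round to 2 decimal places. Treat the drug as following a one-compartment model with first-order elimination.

0.21 mg/L

k = ln2 / t½ = 0.693147 / 31.1 = 0.02229 h⁻¹
e^(−kτ) = e^(−0.02229 × 71.1) = 0.2050
Accumulation ratio R = 1 / (1 − e^(−kτ)) = 1 / (1 − 0.2050) = 1.258
Steady-state trough = C₀ × R × e^(−kτ) = 0.824 × 1.258 × 0.2050 = 0.2125 mg/L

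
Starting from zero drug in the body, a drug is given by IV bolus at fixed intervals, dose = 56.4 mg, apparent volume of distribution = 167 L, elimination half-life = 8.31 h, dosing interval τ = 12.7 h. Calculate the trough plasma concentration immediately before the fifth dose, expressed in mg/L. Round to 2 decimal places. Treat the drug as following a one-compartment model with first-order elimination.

C₀ per dose = Dose / Vd = 56.4 / 167 = 0.3377 mg/L
k = ln2 / t½ = 0.693147 / 8.31 = 0.08341 h⁻¹
Fraction remaining after one interval: r = e^(−kτ) = e^(−0.08341 × 12.7) = 0.3467
Before dose 5, 4 doses have been given (aged 1τ, 2τ, 3τ, 4τ).
C_trough = C₀ × (r + r² + … + r^4) = C₀ × r(1−r^4)/(1−r)
        = 0.3377 × 0.3467 × (1 − 0.01445) / (1 − 0.3467) = 0.1766 mg/L

0.18 mg/L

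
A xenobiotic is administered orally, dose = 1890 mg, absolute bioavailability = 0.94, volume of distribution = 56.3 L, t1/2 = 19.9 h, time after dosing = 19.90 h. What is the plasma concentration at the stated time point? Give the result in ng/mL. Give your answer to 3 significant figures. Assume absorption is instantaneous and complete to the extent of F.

15800 ng/mL

Amount reaching circulation = F × Dose = 0.94 × 1890 = 1777 mg
C₀ = F·Dose / Vd = 1777 / 56.3 = 31.56 mg/L
k = ln2 / t½ = 0.693147 / 19.9 = 0.03483 h⁻¹
t / t½ = 19.90 / 19.9 = 1 half-lives
C = C₀ × (1/2)^1 = 31.56 × 0.5000 = 15.78 mg/L
Convert: 15.78 mg/L × 1000 = 15780 ng/mL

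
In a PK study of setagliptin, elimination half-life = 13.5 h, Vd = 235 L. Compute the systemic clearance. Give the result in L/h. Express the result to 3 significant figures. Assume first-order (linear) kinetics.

12.1 L/h

k = ln2 / t½ = 0.693147 / 13.5 = 0.05134 h⁻¹
CL = k × Vd = 0.05134 × 235 = 12.06 L/h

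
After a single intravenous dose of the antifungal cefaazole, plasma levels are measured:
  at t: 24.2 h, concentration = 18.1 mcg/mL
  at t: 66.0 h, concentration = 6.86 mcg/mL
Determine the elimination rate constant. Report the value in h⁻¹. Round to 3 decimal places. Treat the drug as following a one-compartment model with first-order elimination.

0.023 h⁻¹

k = ln(C₁/C₂) / (t₂ − t₁) = ln(18.1/6.86) / (66.0 − 24.2)
  = 0.9702 / 41.80 = 0.02321 h⁻¹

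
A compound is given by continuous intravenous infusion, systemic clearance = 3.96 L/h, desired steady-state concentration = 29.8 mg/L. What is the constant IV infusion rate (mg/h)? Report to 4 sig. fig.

At steady state, infusion rate R₀ = Css × CL = 29.8 × 3.960 = 118.0 mg/h

118.0 mg/h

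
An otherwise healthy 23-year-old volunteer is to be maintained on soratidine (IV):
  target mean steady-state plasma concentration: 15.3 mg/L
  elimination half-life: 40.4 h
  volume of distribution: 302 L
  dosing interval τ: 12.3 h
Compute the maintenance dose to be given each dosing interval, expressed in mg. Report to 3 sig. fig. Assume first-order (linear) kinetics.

975 mg

k = ln2 / t½ = 0.693147 / 40.4 = 0.01716 h⁻¹
CL = k × Vd = 0.01716 × 302 = 5.182 L/h
At steady state, Dose/τ = Css × CL.
Dose = Css × CL × τ = 15.3 × 5.182 × 12.3 = 975.2 mg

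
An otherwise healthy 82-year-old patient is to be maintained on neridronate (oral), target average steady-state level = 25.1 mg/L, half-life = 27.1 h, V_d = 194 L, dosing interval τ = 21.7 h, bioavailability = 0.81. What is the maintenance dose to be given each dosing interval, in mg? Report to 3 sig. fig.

k = ln2 / t½ = 0.693147 / 27.1 = 0.02558 h⁻¹
CL = k × Vd = 0.02558 × 194 = 4.963 L/h
At steady state, F × (Dose/τ) = Css × CL.
Dose = Css × CL × τ / F = 25.1 × 4.963 × 21.7 / 0.81 = 3337 mg

3340 mg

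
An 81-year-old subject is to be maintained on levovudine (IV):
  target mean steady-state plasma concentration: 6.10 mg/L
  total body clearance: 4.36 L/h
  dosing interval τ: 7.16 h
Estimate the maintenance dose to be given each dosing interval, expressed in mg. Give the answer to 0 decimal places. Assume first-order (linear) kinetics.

At steady state, Dose/τ = Css × CL.
Dose = Css × CL × τ = 6.10 × 4.360 × 7.16 = 190.4 mg

190 mg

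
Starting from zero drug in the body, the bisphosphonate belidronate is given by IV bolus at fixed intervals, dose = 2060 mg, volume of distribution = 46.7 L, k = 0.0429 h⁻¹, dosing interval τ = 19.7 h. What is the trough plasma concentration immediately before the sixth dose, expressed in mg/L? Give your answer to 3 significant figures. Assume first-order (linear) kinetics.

C₀ per dose = Dose / Vd = 2060 / 46.7 = 44.11 mg/L
Fraction remaining after one interval: r = e^(−kτ) = e^(−0.04290 × 19.7) = 0.4295
Before dose 6, 5 doses have been given (aged 1τ, 2τ, 3τ, 4τ, 5τ).
C_trough = C₀ × (r + r² + … + r^5) = C₀ × r(1−r^5)/(1−r)
        = 44.11 × 0.4295 × (1 − 0.01462) / (1 − 0.4295) = 32.72 mg/L

32.7 mg/L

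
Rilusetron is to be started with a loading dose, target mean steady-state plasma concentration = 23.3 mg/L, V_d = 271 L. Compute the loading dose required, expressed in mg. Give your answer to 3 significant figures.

LD = Css × Vd = 23.3 × 271 = 6314 mg

6310 mg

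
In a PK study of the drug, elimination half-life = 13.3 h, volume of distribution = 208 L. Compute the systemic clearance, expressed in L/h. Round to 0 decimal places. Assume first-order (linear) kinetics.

11 L/h

k = ln2 / t½ = 0.693147 / 13.3 = 0.05212 h⁻¹
CL = k × Vd = 0.05212 × 208 = 10.84 L/h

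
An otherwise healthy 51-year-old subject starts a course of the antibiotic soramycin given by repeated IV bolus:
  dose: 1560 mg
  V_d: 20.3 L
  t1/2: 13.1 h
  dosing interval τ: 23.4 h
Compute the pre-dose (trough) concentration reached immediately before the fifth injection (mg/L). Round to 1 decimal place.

C₀ per dose = Dose / Vd = 1560 / 20.3 = 76.85 mg/L
k = ln2 / t½ = 0.693147 / 13.1 = 0.05291 h⁻¹
Fraction remaining after one interval: r = e^(−kτ) = e^(−0.05291 × 23.4) = 0.2899
Before dose 5, 4 doses have been given (aged 1τ, 2τ, 3τ, 4τ).
C_trough = C₀ × (r + r² + … + r^4) = C₀ × r(1−r^4)/(1−r)
        = 76.85 × 0.2899 × (1 − 0.007063) / (1 − 0.2899) = 31.15 mg/L

31.2 mg/L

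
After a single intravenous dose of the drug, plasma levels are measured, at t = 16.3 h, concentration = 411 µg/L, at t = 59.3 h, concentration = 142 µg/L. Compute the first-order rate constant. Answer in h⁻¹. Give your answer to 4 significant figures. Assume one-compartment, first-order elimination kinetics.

0.02472 h⁻¹

k = ln(C₁/C₂) / (t₂ − t₁) = ln(411/142) / (59.3 − 16.3)
  = 1.063 / 43.00 = 0.02472 h⁻¹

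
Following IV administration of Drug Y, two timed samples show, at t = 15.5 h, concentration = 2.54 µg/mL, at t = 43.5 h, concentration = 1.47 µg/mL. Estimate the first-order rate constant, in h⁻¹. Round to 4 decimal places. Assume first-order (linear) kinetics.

k = ln(C₁/C₂) / (t₂ − t₁) = ln(2.54/1.47) / (43.5 − 15.5)
  = 0.5469 / 28.00 = 0.01953 h⁻¹

0.0195 h⁻¹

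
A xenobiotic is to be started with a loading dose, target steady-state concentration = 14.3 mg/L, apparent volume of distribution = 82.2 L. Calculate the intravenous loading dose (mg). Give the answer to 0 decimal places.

1175 mg

LD = Css × Vd = 14.3 × 82.2 = 1175 mg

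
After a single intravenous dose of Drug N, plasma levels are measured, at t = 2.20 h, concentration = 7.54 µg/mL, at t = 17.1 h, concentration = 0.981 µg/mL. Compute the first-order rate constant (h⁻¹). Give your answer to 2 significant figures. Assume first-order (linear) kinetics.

k = ln(C₁/C₂) / (t₂ − t₁) = ln(7.54/0.981) / (17.1 − 2.20)
  = 2.039 / 14.90 = 0.1368 h⁻¹

0.14 h⁻¹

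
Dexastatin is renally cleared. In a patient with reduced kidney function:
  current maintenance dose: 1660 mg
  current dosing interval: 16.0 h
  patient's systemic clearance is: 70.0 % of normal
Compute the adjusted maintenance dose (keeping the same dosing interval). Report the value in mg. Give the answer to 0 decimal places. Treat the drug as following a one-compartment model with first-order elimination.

1162 mg

To keep the same average steady-state level, dosing rate must scale with clearance.
CL ratio = 70.0 / 100 = 0.7000
New dose (same interval) = 1660 × 0.7000 = 1162 mg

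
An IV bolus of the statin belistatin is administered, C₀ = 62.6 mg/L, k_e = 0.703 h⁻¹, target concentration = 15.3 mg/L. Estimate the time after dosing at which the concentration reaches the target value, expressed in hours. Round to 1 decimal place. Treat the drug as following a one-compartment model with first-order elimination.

t = ln(C₀ / C) / k = ln(62.60 / 15.3) / 0.7030
  = ln(4.092) / 0.7030 = 1.409 / 0.7030 = 2.004 h

2.0 h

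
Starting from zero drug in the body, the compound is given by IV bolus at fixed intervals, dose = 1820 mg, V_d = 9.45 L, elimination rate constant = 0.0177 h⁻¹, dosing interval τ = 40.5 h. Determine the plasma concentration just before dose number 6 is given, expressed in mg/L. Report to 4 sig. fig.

C₀ per dose = Dose / Vd = 1820 / 9.45 = 192.6 mg/L
Fraction remaining after one interval: r = e^(−kτ) = e^(−0.01770 × 40.5) = 0.4883
Before dose 6, 5 doses have been given (aged 1τ, 2τ, 3τ, 4τ, 5τ).
C_trough = C₀ × (r + r² + … + r^5) = C₀ × r(1−r^5)/(1−r)
        = 192.6 × 0.4883 × (1 − 0.02776) / (1 − 0.4883) = 178.7 mg/L

178.7 mg/L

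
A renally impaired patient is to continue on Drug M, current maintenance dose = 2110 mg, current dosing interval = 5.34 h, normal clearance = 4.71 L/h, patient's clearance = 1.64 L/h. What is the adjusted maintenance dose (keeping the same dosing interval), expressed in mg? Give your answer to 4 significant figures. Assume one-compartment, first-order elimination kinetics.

734.7 mg

To keep the same average steady-state level, dosing rate must scale with clearance.
CL ratio = 1.64 / 4.71 = 0.3482
New dose (same interval) = 2110 × 0.3482 = 734.7 mg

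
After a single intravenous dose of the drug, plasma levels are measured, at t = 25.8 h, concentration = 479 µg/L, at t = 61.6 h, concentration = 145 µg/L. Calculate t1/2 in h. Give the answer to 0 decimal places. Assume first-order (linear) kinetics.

k = ln(C₁/C₂) / (t₂ − t₁) = ln(479/145) / (61.6 − 25.8)
  = 1.195 / 35.80 = 0.03338 h⁻¹
t½ = ln2 / k = 0.693147 / 0.03338 = 20.77 h

21 h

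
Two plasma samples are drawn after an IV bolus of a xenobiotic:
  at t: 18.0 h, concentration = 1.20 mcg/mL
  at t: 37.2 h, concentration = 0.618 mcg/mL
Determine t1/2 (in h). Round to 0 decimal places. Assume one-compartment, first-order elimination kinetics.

k = ln(C₁/C₂) / (t₂ − t₁) = ln(1.20/0.618) / (37.2 − 18.0)
  = 0.6636 / 19.20 = 0.03456 h⁻¹
t½ = ln2 / k = 0.693147 / 0.03456 = 20.06 h

20 h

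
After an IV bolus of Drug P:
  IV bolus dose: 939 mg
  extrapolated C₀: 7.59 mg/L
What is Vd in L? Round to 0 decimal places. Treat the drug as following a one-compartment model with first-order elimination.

124 L

Vd = Dose / C₀ = 939.0 / 7.59 = 123.7 L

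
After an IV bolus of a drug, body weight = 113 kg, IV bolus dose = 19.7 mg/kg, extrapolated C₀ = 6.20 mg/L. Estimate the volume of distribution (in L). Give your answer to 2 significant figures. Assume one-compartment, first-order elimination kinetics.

Dose = 19.7 × 113 = 2226 mg
Vd = Dose / C₀ = 2226 / 6.20 = 359.0 L

360 L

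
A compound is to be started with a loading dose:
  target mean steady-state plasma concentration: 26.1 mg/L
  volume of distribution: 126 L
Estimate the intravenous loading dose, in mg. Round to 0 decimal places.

LD = Css × Vd = 26.1 × 126 = 3289 mg

3289 mg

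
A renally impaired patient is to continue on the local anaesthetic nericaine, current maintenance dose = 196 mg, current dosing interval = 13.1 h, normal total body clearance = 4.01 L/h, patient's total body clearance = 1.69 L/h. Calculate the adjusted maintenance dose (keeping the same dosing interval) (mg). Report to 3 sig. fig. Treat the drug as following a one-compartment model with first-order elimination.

To keep the same average steady-state level, dosing rate must scale with clearance.
CL ratio = 1.69 / 4.01 = 0.4214
New dose (same interval) = 196 × 0.4214 = 82.59 mg

82.6 mg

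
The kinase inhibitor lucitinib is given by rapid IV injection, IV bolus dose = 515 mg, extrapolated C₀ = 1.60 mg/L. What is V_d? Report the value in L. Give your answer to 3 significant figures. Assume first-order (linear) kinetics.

Vd = Dose / C₀ = 515.0 / 1.60 = 321.9 L

322 L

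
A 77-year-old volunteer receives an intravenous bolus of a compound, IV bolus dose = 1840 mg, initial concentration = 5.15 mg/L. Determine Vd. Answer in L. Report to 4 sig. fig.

357.3 L

Vd = Dose / C₀ = 1840 / 5.15 = 357.3 L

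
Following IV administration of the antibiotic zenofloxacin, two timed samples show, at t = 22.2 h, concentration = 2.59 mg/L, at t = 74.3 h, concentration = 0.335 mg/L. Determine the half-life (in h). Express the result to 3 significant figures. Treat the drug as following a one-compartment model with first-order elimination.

17.7 h

k = ln(C₁/C₂) / (t₂ − t₁) = ln(2.59/0.335) / (74.3 − 22.2)
  = 2.045 / 52.10 = 0.03925 h⁻¹
t½ = ln2 / k = 0.693147 / 0.03925 = 17.66 h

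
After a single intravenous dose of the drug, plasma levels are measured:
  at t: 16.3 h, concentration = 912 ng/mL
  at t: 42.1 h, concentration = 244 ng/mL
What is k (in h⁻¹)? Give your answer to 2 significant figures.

k = ln(C₁/C₂) / (t₂ − t₁) = ln(912/244) / (42.1 − 16.3)
  = 1.318 / 25.80 = 0.05109 h⁻¹

0.051 h⁻¹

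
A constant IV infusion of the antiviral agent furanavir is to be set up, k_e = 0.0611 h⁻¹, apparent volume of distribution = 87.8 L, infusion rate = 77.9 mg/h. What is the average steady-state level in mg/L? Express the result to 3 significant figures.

CL = k × Vd = 0.06110 × 87.8 = 5.365 L/h
At steady state Css = R₀ / CL = 77.9 / 5.365 = 14.52 mg/L

14.5 mg/L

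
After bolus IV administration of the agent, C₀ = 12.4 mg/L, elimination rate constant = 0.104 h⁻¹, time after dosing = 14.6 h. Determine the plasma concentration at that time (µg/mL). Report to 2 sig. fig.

2.7 µg/mL

C = C₀ · e^(−k·t) = 12.40 × e^(−0.1040 × 14.6)
  = 12.40 × 0.2191 = 2.717 mg/L
(2.717 mg/L = 2.717 µg/mL)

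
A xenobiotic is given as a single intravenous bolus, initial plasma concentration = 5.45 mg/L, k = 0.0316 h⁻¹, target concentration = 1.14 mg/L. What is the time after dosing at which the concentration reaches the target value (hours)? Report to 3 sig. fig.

t = ln(C₀ / C) / k = ln(5.450 / 1.14) / 0.03160
  = ln(4.781) / 0.03160 = 1.565 / 0.03160 = 49.53 h

49.5 h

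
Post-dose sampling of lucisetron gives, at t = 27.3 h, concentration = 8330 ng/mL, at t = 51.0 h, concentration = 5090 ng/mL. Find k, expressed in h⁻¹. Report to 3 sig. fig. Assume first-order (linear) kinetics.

0.0208 h⁻¹

k = ln(C₁/C₂) / (t₂ − t₁) = ln(8330/5090) / (51.0 − 27.3)
  = 0.4926 / 23.70 = 0.02078 h⁻¹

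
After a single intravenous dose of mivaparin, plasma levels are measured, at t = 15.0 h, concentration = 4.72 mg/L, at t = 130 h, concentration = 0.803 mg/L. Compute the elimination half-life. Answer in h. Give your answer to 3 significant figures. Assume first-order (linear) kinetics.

k = ln(C₁/C₂) / (t₂ − t₁) = ln(4.72/0.803) / (130 − 15.0)
  = 1.771 / 115.0 = 0.01540 h⁻¹
t½ = ln2 / k = 0.693147 / 0.01540 = 45.01 h

45.0 h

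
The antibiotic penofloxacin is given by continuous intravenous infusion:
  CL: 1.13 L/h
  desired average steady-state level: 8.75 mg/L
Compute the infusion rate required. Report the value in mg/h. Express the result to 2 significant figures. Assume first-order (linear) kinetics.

9.9 mg/h

At steady state, infusion rate R₀ = Css × CL = 8.75 × 1.130 = 9.888 mg/h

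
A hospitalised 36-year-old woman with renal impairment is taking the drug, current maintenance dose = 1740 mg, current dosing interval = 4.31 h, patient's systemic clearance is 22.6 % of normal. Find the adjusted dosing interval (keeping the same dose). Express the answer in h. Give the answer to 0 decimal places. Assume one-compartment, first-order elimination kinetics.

To keep the same average steady-state level, dosing rate must scale with clearance.
CL ratio = 22.6 / 100 = 0.2260
New interval (same dose) = 4.31 / 0.2260 = 19.07 h

19 h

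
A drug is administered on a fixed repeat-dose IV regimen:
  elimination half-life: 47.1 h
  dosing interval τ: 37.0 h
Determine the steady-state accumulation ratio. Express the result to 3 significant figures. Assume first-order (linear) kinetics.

2.38

k = ln2 / t½ = 0.693147 / 47.1 = 0.01472 h⁻¹
e^(−kτ) = e^(−0.01472 × 37.0) = 0.5801
Accumulation ratio R = 1 / (1 − e^(−kτ)) = 1 / (1 − 0.5801) = 2.382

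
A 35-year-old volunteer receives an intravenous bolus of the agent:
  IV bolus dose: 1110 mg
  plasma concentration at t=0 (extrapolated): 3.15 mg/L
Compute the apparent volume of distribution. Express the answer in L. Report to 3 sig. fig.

352 L

Vd = Dose / C₀ = 1110 / 3.15 = 352.4 L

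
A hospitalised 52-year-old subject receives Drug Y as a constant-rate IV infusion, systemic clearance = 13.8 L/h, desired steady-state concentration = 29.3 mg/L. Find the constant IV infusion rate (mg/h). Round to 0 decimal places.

At steady state, infusion rate R₀ = Css × CL = 29.3 × 13.80 = 404.3 mg/h

404 mg/h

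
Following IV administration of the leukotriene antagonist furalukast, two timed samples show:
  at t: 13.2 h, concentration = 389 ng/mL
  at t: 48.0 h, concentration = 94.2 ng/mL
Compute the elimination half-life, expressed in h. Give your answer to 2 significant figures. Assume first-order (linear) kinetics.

17 h

k = ln(C₁/C₂) / (t₂ − t₁) = ln(389/94.2) / (48.0 − 13.2)
  = 1.418 / 34.80 = 0.04075 h⁻¹
t½ = ln2 / k = 0.693147 / 0.04075 = 17.01 h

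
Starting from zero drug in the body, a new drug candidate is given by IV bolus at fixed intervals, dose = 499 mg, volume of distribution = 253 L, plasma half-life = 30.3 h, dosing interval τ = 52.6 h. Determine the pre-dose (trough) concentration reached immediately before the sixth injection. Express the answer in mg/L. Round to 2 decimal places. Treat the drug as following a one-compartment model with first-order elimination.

0.84 mg/L

C₀ per dose = Dose / Vd = 499 / 253 = 1.972 mg/L
k = ln2 / t½ = 0.693147 / 30.3 = 0.02288 h⁻¹
Fraction remaining after one interval: r = e^(−kτ) = e^(−0.02288 × 52.6) = 0.3001
Before dose 6, 5 doses have been given (aged 1τ, 2τ, 3τ, 4τ, 5τ).
C_trough = C₀ × (r + r² + … + r^5) = C₀ × r(1−r^5)/(1−r)
        = 1.972 × 0.3001 × (1 − 0.002434) / (1 − 0.3001) = 0.8435 mg/L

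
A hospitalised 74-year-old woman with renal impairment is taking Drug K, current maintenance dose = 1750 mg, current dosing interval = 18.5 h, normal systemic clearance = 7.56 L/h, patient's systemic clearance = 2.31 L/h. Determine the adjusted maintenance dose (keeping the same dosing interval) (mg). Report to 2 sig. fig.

To keep the same average steady-state level, dosing rate must scale with clearance.
CL ratio = 2.31 / 7.56 = 0.3056
New dose (same interval) = 1750 × 0.3056 = 534.8 mg

530 mg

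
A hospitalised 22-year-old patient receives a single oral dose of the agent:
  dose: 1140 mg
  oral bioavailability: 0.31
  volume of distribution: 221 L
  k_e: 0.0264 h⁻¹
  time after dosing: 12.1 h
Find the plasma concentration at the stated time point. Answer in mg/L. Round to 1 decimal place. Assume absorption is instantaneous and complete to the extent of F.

Amount reaching circulation = F × Dose = 0.31 × 1140 = 353.4 mg
C₀ = F·Dose / Vd = 353.4 / 221 = 1.599 mg/L
C = C₀ · e^(−k·t) = 1.599 × e^(−0.02640 × 12.1)
  = 1.599 × 0.7266 = 1.162 mg/L

1.2 mg/L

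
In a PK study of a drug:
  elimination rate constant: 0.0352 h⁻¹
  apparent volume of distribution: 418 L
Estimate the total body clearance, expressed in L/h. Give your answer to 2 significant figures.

CL = k × Vd = 0.0352 × 418 = 14.71 L/h

15 L/h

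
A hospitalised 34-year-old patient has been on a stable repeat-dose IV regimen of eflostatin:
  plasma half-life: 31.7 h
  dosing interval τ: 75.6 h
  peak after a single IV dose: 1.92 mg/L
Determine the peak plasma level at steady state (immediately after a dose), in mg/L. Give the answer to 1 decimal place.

2.4 mg/L

k = ln2 / t½ = 0.693147 / 31.7 = 0.02187 h⁻¹
e^(−kτ) = e^(−0.02187 × 75.6) = 0.1914
Accumulation ratio R = 1 / (1 − e^(−kτ)) = 1 / (1 − 0.1914) = 1.237
Steady-state peak = C₀ × R = 1.92 × 1.237 = 2.375 mg/L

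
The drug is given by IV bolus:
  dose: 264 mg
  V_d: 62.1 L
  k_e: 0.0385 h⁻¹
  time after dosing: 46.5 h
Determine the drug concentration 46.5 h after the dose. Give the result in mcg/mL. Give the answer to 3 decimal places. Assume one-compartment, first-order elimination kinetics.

C₀ = Dose / Vd = 264.0 / 62.1 = 4.251 mg/L
C = C₀ · e^(−k·t) = 4.251 × e^(−0.03850 × 46.5)
  = 4.251 × 0.1669 = 0.7095 mg/L
(0.7095 mg/L = 0.7095 mcg/mL)

0.710 mcg/mL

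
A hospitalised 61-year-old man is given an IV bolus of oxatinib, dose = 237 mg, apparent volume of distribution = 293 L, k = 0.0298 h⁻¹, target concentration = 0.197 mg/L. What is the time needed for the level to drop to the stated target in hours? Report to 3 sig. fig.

47.4 h

C₀ = Dose / Vd = 237.0 / 293 = 0.8089 mg/L
t = ln(C₀ / C) / k = ln(0.8089 / 0.197) / 0.02980
  = ln(4.106) / 0.02980 = 1.412 / 0.02980 = 47.38 h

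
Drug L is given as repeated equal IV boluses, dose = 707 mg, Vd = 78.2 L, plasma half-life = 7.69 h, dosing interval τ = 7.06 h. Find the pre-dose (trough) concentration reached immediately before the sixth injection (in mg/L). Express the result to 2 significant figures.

9.7 mg/L

C₀ per dose = Dose / Vd = 707 / 78.2 = 9.041 mg/L
k = ln2 / t½ = 0.693147 / 7.69 = 0.09014 h⁻¹
Fraction remaining after one interval: r = e^(−kτ) = e^(−0.09014 × 7.06) = 0.5292
Before dose 6, 5 doses have been given (aged 1τ, 2τ, 3τ, 4τ, 5τ).
C_trough = C₀ × (r + r² + … + r^5) = C₀ × r(1−r^5)/(1−r)
        = 9.041 × 0.5292 × (1 − 0.04150) / (1 − 0.5292) = 9.741 mg/L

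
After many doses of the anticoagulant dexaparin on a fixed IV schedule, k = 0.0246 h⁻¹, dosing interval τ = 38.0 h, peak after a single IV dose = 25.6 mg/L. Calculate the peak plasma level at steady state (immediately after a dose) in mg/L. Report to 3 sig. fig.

e^(−kτ) = e^(−0.02460 × 38.0) = 0.3927
Accumulation ratio R = 1 / (1 − e^(−kτ)) = 1 / (1 − 0.3927) = 1.647
Steady-state peak = C₀ × R = 25.6 × 1.647 = 42.16 mg/L

42.2 mg/L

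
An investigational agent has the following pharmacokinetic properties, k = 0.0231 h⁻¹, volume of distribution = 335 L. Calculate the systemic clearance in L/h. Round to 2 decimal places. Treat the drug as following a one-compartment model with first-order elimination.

7.74 L/h

CL = k × Vd = 0.0231 × 335 = 7.739 L/h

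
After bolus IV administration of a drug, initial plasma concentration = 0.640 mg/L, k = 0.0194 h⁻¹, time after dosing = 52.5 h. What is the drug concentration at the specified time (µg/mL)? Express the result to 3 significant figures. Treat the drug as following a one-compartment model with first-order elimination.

0.231 µg/mL

C = C₀ · e^(−k·t) = 0.6400 × e^(−0.01940 × 52.5)
  = 0.6400 × 0.3611 = 0.2311 mg/L
(0.2311 mg/L = 0.2311 µg/mL)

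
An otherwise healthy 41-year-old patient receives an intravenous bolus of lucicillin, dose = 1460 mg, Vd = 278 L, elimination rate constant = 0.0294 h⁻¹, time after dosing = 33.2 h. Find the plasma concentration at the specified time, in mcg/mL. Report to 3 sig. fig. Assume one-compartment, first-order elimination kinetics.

1.98 mcg/mL

C₀ = Dose / Vd = 1460 / 278 = 5.252 mg/L
C = C₀ · e^(−k·t) = 5.252 × e^(−0.02940 × 33.2)
  = 5.252 × 0.3768 = 1.979 mg/L
(1.979 mg/L = 1.979 mcg/mL)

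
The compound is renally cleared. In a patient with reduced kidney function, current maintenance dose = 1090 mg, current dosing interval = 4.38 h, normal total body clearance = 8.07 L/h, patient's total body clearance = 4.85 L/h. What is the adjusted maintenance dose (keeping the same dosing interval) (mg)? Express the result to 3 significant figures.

655 mg

To keep the same average steady-state level, dosing rate must scale with clearance.
CL ratio = 4.85 / 8.07 = 0.6010
New dose (same interval) = 1090 × 0.6010 = 655.1 mg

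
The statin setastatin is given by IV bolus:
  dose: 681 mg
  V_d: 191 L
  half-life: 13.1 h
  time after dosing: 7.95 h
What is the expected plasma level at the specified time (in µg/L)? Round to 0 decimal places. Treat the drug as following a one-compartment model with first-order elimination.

2341 µg/L

C₀ = Dose / Vd = 681.0 / 191 = 3.565 mg/L
k = ln2 / t½ = 0.693147 / 13.1 = 0.05291 h⁻¹
C = C₀ · e^(−k·t) = 3.565 × e^(−0.05291 × 7.95)
  = 3.565 × 0.6566 = 2.341 mg/L
Convert: 2.341 mg/L × 1000 = 2341 µg/L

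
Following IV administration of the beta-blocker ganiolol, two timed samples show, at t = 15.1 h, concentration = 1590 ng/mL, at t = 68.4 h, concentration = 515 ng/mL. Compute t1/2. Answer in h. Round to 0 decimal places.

k = ln(C₁/C₂) / (t₂ − t₁) = ln(1590/515) / (68.4 − 15.1)
  = 1.127 / 53.30 = 0.02114 h⁻¹
t½ = ln2 / k = 0.693147 / 0.02114 = 32.79 h

33 h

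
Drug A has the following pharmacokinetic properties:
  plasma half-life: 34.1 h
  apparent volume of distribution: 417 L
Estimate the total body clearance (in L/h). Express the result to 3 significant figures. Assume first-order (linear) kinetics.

8.48 L/h

k = ln2 / t½ = 0.693147 / 34.1 = 0.02033 h⁻¹
CL = k × Vd = 0.02033 × 417 = 8.478 L/h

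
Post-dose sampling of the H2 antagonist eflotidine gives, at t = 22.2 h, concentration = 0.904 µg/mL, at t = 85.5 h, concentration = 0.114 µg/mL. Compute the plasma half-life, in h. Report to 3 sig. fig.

k = ln(C₁/C₂) / (t₂ − t₁) = ln(0.904/0.114) / (85.5 − 22.2)
  = 2.071 / 63.30 = 0.03272 h⁻¹
t½ = ln2 / k = 0.693147 / 0.03272 = 21.18 h

21.2 h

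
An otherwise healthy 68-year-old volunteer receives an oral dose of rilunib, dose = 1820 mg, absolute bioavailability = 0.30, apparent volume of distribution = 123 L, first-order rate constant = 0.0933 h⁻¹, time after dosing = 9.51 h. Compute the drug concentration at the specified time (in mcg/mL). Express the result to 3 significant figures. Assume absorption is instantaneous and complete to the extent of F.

1.83 mcg/mL

Amount reaching circulation = F × Dose = 0.30 × 1820 = 546.0 mg
C₀ = F·Dose / Vd = 546.0 / 123 = 4.439 mg/L
C = C₀ · e^(−k·t) = 4.439 × e^(−0.09330 × 9.51)
  = 4.439 × 0.4118 = 1.828 mg/L
(1.828 mg/L = 1.828 mcg/mL)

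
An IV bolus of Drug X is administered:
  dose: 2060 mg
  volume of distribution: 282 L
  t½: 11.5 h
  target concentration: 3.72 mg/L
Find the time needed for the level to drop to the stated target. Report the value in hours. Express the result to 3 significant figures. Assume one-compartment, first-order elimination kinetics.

11.2 h

C₀ = Dose / Vd = 2060 / 282 = 7.305 mg/L
k = ln2 / t½ = 0.693147 / 11.5 = 0.06027 h⁻¹
t = ln(C₀ / C) / k = ln(7.305 / 3.72) / 0.06027
  = ln(1.964) / 0.06027 = 0.6750 / 0.06027 = 11.20 h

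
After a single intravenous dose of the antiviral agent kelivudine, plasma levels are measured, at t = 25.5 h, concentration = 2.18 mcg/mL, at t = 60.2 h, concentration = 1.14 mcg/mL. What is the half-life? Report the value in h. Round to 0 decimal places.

k = ln(C₁/C₂) / (t₂ − t₁) = ln(2.18/1.14) / (60.2 − 25.5)
  = 0.6483 / 34.70 = 0.01868 h⁻¹
t½ = ln2 / k = 0.693147 / 0.01868 = 37.11 h

37 h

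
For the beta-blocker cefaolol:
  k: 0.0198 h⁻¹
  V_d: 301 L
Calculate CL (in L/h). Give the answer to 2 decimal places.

CL = k × Vd = 0.0198 × 301 = 5.960 L/h

5.96 L/h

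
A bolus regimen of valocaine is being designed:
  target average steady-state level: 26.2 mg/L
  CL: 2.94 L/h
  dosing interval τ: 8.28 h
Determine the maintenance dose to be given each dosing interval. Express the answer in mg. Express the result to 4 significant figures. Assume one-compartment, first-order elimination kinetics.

At steady state, Dose/τ = Css × CL.
Dose = Css × CL × τ = 26.2 × 2.940 × 8.28 = 637.8 mg

637.8 mg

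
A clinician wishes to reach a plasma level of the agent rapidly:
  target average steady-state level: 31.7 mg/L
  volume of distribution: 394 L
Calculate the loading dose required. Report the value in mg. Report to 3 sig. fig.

LD = Css × Vd = 31.7 × 394 = 12490 mg

12500 mg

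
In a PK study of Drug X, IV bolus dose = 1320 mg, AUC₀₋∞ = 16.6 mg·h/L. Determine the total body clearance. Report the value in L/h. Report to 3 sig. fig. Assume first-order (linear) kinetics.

CL = Dose / AUC = 1320 / 16.6 = 79.52 L/h

79.5 L/h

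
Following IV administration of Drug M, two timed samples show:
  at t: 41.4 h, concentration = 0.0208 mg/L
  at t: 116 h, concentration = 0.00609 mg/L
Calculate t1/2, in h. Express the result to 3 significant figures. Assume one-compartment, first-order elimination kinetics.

42.1 h

k = ln(C₁/C₂) / (t₂ − t₁) = ln(0.0208/0.00609) / (116 − 41.4)
  = 1.228 / 74.60 = 0.01646 h⁻¹
t½ = ln2 / k = 0.693147 / 0.01646 = 42.11 h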